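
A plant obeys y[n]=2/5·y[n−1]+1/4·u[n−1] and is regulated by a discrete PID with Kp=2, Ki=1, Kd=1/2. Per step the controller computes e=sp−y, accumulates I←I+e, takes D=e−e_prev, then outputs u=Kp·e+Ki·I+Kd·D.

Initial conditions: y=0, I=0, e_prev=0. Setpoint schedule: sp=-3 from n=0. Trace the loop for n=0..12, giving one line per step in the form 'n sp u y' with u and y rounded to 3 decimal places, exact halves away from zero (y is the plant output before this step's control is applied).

0 -3 -10.500 0.000
1 -3 -2.813 -2.625
2 -3 -7.552 -1.753
3 -3 -5.436 -2.589
4 -3 -6.946 -2.395
5 -3 -6.405 -2.694
6 -3 -6.914 -2.679
7 -3 -6.804 -2.800
8 -3 -6.991 -2.821
9 -3 -6.987 -2.876
10 -3 -7.065 -2.897
11 -3 -7.081 -2.925
12 -3 -7.117 -2.940

(exact arithmetic carried between steps; '≈' marks a value shown rounded to 6 d.p. or computed from one; I and e_prev carry over from the previous line; the table rounds u and y to 3 d.p., halves away from zero)
n=0: y=0, sp=-3, e=sp−y=-3; I=-3, D=e−e_prev=-3; u=2·(-3)+1·(-3)+1/2·(-3)=-10.5; next y=2/5·0+1/4·(-10.5)=-2.625
n=1: y=-2.625, sp=-3, e=sp−y=-0.375; I=-3.375, D=e−e_prev=2.625; u=2·(-0.375)+1·(-3.375)+1/2·2.625=-2.8125; next y=2/5·(-2.625)+1/4·(-2.8125)=-1.753125
n=2: y=-1.753125, sp=-3, e=sp−y=-1.246875; I=-4.621875, D=e−e_prev=-0.871875; u=2·(-1.246875)+1·(-4.621875)+1/2·(-0.871875)≈-7.551563; next y=2/5·(-1.753125)+1/4·(-7.551563)≈-2.589141
n=3: y≈-2.589141, sp=-3, e=sp−y≈-0.410859; I≈-5.032734, D=e−e_prev≈0.836016; u=2·(-0.410859)+1·(-5.032734)+1/2·0.836016≈-5.436445; next y=2/5·(-2.589141)+1/4·(-5.436445)≈-2.394768
n=4: y≈-2.394768, sp=-3, e=sp−y≈-0.605232; I≈-5.637967, D=e−e_prev≈-0.194373; u=2·(-0.605232)+1·(-5.637967)+1/2·(-0.194373)≈-6.945618; next y=2/5·(-2.394768)+1/4·(-6.945618)≈-2.694312
n=5: y≈-2.694312, sp=-3, e=sp−y≈-0.305688; I≈-5.943655, D=e−e_prev≈0.299544; u=2·(-0.305688)+1·(-5.943655)+1/2·0.299544≈-6.405260; next y=2/5·(-2.694312)+1/4·(-6.405260)≈-2.679040
n=6: y≈-2.679040, sp=-3, e=sp−y≈-0.320960; I≈-6.264616, D=e−e_prev≈-0.015272; u=2·(-0.320960)+1·(-6.264616)+1/2·(-0.015272)≈-6.914172; next y=2/5·(-2.679040)+1/4·(-6.914172)≈-2.800159
n=7: y≈-2.800159, sp=-3, e=sp−y≈-0.199841; I≈-6.464457, D=e−e_prev≈0.121119; u=2·(-0.199841)+1·(-6.464457)+1/2·0.121119≈-6.803579; next y=2/5·(-2.800159)+1/4·(-6.803579)≈-2.820958
n=8: y≈-2.820958, sp=-3, e=sp−y≈-0.179042; I≈-6.643498, D=e−e_prev≈0.020799; u=2·(-0.179042)+1·(-6.643498)+1/2·0.020799≈-6.991182; next y=2/5·(-2.820958)+1/4·(-6.991182)≈-2.876179
n=9: y≈-2.876179, sp=-3, e=sp−y≈-0.123821; I≈-6.767319, D=e−e_prev≈0.055220; u=2·(-0.123821)+1·(-6.767319)+1/2·0.055220≈-6.987352; next y=2/5·(-2.876179)+1/4·(-6.987352)≈-2.897309
n=10: y≈-2.897309, sp=-3, e=sp−y≈-0.102691; I≈-6.870010, D=e−e_prev≈0.021131; u=2·(-0.102691)+1·(-6.870010)+1/2·0.021131≈-7.064826; next y=2/5·(-2.897309)+1/4·(-7.064826)≈-2.925130
n=11: y≈-2.925130, sp=-3, e=sp−y≈-0.074870; I≈-6.944880, D=e−e_prev≈0.027821; u=2·(-0.074870)+1·(-6.944880)+1/2·0.027821≈-7.080709; next y=2/5·(-2.925130)+1/4·(-7.080709)≈-2.940229
n=12: y≈-2.940229, sp=-3, e=sp−y≈-0.059771; I≈-7.004650, D=e−e_prev≈0.015099; u=2·(-0.059771)+1·(-7.004650)+1/2·0.015099≈-7.116642; next y=2/5·(-2.940229)+1/4·(-7.116642)≈-2.955252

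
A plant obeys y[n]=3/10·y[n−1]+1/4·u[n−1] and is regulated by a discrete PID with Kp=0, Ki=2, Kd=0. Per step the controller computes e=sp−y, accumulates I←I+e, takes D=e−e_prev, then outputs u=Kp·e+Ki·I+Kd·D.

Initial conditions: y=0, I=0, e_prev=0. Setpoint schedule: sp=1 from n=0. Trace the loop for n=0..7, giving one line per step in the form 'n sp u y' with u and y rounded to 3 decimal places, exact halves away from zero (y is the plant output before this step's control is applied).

(exact arithmetic carried between steps; '≈' marks a value shown rounded to 6 d.p. or computed from one; I and e_prev carry over from the previous line; the table rounds u and y to 3 d.p., halves away from zero)
n=0: y=0, sp=1, e=sp−y=1; I=1, D=e−e_prev=1; u=0·1+2·1+0·1=2; next y=3/10·0+1/4·2=0.5
n=1: y=0.5, sp=1, e=sp−y=0.5; I=1.5, D=e−e_prev=-0.5; u=0·0.5+2·1.5+0·(-0.5)=3; next y=3/10·0.5+1/4·3=0.9
n=2: y=0.9, sp=1, e=sp−y=0.1; I=1.6, D=e−e_prev=-0.4; u=0·0.1+2·1.6+0·(-0.4)=3.2; next y=3/10·0.9+1/4·3.2=1.07
n=3: y=1.07, sp=1, e=sp−y=-0.07; I=1.53, D=e−e_prev=-0.17; u=0·(-0.07)+2·1.53+0·(-0.17)=3.06; next y=3/10·1.07+1/4·3.06=1.086
n=4: y=1.086, sp=1, e=sp−y=-0.086; I=1.444, D=e−e_prev=-0.016; u=0·(-0.086)+2·1.444+0·(-0.016)=2.888; next y=3/10·1.086+1/4·2.888=1.0478
n=5: y=1.0478, sp=1, e=sp−y=-0.0478; I=1.3962, D=e−e_prev=0.0382; u=0·(-0.0478)+2·1.3962+0·0.0382=2.7924; next y=3/10·1.0478+1/4·2.7924=1.01244
n=6: y=1.01244, sp=1, e=sp−y=-0.01244; I=1.38376, D=e−e_prev=0.03536; u=0·(-0.01244)+2·1.38376+0·0.03536=2.76752; next y=3/10·1.01244+1/4·2.76752=0.995612
n=7: y=0.995612, sp=1, e=sp−y=0.004388; I=1.388148, D=e−e_prev=0.016828; u=0·0.004388+2·1.388148+0·0.016828=2.776296; next y=3/10·0.995612+1/4·2.776296≈0.992758

0 1 2.000 0.000
1 1 3.000 0.500
2 1 3.200 0.900
3 1 3.060 1.070
4 1 2.888 1.086
5 1 2.792 1.048
6 1 2.768 1.012
7 1 2.776 0.996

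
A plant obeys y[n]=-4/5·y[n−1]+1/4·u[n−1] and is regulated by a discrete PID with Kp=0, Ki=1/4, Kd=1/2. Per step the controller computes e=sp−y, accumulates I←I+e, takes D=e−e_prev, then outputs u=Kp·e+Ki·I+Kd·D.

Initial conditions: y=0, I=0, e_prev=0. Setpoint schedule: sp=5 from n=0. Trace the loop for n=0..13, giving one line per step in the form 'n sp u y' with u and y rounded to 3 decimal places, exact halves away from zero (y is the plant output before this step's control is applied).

0 5 3.750 0.000
1 5 1.797 0.938
2 5 4.210 -0.301
3 5 3.721 1.293
4 5 6.492 -0.104
5 5 5.712 1.707
6 5 8.673 0.063
7 5 7.544 2.118
8 5 10.737 0.191
9 5 9.221 2.531
10 5 12.696 0.280
11 5 10.749 2.950
12 5 14.563 0.327
13 5 12.131 3.379

(exact arithmetic carried between steps; '≈' marks a value shown rounded to 6 d.p. or computed from one; I and e_prev carry over from the previous line; the table rounds u and y to 3 d.p., halves away from zero)
n=0: y=0, sp=5, e=sp−y=5; I=5, D=e−e_prev=5; u=0·5+1/4·5+1/2·5=3.75; next y=-4/5·0+1/4·3.75=0.9375
n=1: y=0.9375, sp=5, e=sp−y=4.0625; I=9.0625, D=e−e_prev=-0.9375; u=0·4.0625+1/4·9.0625+1/2·(-0.9375)=1.796875; next y=-4/5·0.9375+1/4·1.796875≈-0.300781
n=2: y≈-0.300781, sp=5, e=sp−y≈5.300781; I≈14.363281, D=e−e_prev≈1.238281; u=0·5.300781+1/4·14.363281+1/2·1.238281≈4.209961; next y=-4/5·(-0.300781)+1/4·4.209961≈1.293115
n=3: y≈1.293115, sp=5, e=sp−y≈3.706885; I≈18.070166, D=e−e_prev≈-1.593896; u=0·3.706885+1/4·18.070166+1/2·(-1.593896)≈3.720593; next y=-4/5·1.293115+1/4·3.720593≈-0.104344
n=4: y≈-0.104344, sp=5, e=sp−y≈5.104344; I≈23.174510, D=e−e_prev≈1.397459; u=0·5.104344+1/4·23.174510+1/2·1.397459≈6.492357; next y=-4/5·(-0.104344)+1/4·6.492357≈1.706564
n=5: y≈1.706564, sp=5, e=sp−y≈3.293436; I≈26.467946, D=e−e_prev≈-1.810908; u=0·3.293436+1/4·26.467946+1/2·(-1.810908)≈5.711532; next y=-4/5·1.706564+1/4·5.711532≈0.062632
n=6: y≈0.062632, sp=5, e=sp−y≈4.937368; I≈31.405314, D=e−e_prev≈1.643933; u=0·4.937368+1/4·31.405314+1/2·1.643933≈8.673295; next y=-4/5·0.062632+1/4·8.673295≈2.118218
n=7: y≈2.118218, sp=5, e=sp−y≈2.881782; I≈34.287095, D=e−e_prev≈-2.055587; u=0·2.881782+1/4·34.287095+1/2·(-2.055587)≈7.543980; next y=-4/5·2.118218+1/4·7.543980≈0.191420
n=8: y≈0.191420, sp=5, e=sp−y≈4.808580; I≈39.095675, D=e−e_prev≈1.926798; u=0·4.808580+1/4·39.095675+1/2·1.926798≈10.737318; next y=-4/5·0.191420+1/4·10.737318≈2.531193
n=9: y≈2.531193, sp=5, e=sp−y≈2.468807; I≈41.564482, D=e−e_prev≈-2.339773; u=0·2.468807+1/4·41.564482+1/2·(-2.339773)≈9.221234; next y=-4/5·2.531193+1/4·9.221234≈0.280354
n=10: y≈0.280354, sp=5, e=sp−y≈4.719646; I≈46.284128, D=e−e_prev≈2.250839; u=0·4.719646+1/4·46.284128+1/2·2.250839≈12.696452; next y=-4/5·0.280354+1/4·12.696452≈2.949830
n=11: y≈2.949830, sp=5, e=sp−y≈2.050170; I≈48.334298, D=e−e_prev≈-2.669476; u=0·2.050170+1/4·48.334298+1/2·(-2.669476)≈10.748837; next y=-4/5·2.949830+1/4·10.748837≈0.327345
n=12: y≈0.327345, sp=5, e=sp−y≈4.672655; I≈53.006953, D=e−e_prev≈2.622484; u=0·4.672655+1/4·53.006953+1/2·2.622484≈14.562980; next y=-4/5·0.327345+1/4·14.562980≈3.378869
n=13: y≈3.378869, sp=5, e=sp−y≈1.621131; I≈54.628084, D=e−e_prev≈-3.051523; u=0·1.621131+1/4·54.628084+1/2·(-3.051523)≈12.131259; next y=-4/5·3.378869+1/4·12.131259≈0.329720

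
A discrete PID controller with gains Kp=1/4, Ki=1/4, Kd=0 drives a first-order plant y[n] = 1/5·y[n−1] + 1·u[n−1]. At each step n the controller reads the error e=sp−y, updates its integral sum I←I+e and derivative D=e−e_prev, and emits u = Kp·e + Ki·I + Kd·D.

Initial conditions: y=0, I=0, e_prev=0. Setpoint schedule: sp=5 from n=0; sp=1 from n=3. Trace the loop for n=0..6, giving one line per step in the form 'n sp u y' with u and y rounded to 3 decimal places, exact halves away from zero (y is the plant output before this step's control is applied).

0 5 2.500 0.000
1 5 2.500 2.500
2 5 2.875 3.000
3 1 1.138 3.475
4 1 1.340 1.833
5 1 1.195 1.707
6 1 1.103 1.536

(exact arithmetic carried between steps; '≈' marks a value shown rounded to 6 d.p. or computed from one; I and e_prev carry over from the previous line; the table rounds u and y to 3 d.p., halves away from zero)
n=0: y=0, sp=5, e=sp−y=5; I=5, D=e−e_prev=5; u=1/4·5+1/4·5+0·5=2.5; next y=1/5·0+1·2.5=2.5
n=1: y=2.5, sp=5, e=sp−y=2.5; I=7.5, D=e−e_prev=-2.5; u=1/4·2.5+1/4·7.5+0·(-2.5)=2.5; next y=1/5·2.5+1·2.5=3
n=2: y=3, sp=5, e=sp−y=2; I=9.5, D=e−e_prev=-0.5; u=1/4·2+1/4·9.5+0·(-0.5)=2.875; next y=1/5·3+1·2.875=3.475
n=3: y=3.475, sp=1, e=sp−y=-2.475; I=7.025, D=e−e_prev=-4.475; u=1/4·(-2.475)+1/4·7.025+0·(-4.475)=1.1375; next y=1/5·3.475+1·1.1375=1.8325
n=4: y=1.8325, sp=1, e=sp−y=-0.8325; I=6.1925, D=e−e_prev=1.6425; u=1/4·(-0.8325)+1/4·6.1925+0·1.6425=1.34; next y=1/5·1.8325+1·1.34=1.7065
n=5: y=1.7065, sp=1, e=sp−y=-0.7065; I=5.486, D=e−e_prev=0.126; u=1/4·(-0.7065)+1/4·5.486+0·0.126=1.194875; next y=1/5·1.7065+1·1.194875=1.536175
n=6: y=1.536175, sp=1, e=sp−y=-0.536175; I=4.949825, D=e−e_prev=0.170325; u=1/4·(-0.536175)+1/4·4.949825+0·0.170325≈1.103413; next y=1/5·1.536175+1·1.103413≈1.410648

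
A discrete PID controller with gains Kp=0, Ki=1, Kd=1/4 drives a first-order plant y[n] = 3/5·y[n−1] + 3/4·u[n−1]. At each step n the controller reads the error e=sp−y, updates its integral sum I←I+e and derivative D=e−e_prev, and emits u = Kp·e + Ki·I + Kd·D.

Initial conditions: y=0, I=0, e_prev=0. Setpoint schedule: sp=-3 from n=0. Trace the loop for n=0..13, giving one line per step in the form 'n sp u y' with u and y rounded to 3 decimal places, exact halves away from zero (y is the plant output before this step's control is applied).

(exact arithmetic carried between steps; '≈' marks a value shown rounded to 6 d.p. or computed from one; I and e_prev carry over from the previous line; the table rounds u and y to 3 d.p., halves away from zero)
n=0: y=0, sp=-3, e=sp−y=-3; I=-3, D=e−e_prev=-3; u=0·(-3)+1·(-3)+1/4·(-3)=-3.75; next y=3/5·0+3/4·(-3.75)=-2.8125
n=1: y=-2.8125, sp=-3, e=sp−y=-0.1875; I=-3.1875, D=e−e_prev=2.8125; u=0·(-0.1875)+1·(-3.1875)+1/4·2.8125=-2.484375; next y=3/5·(-2.8125)+3/4·(-2.484375)≈-3.550781
n=2: y≈-3.550781, sp=-3, e=sp−y≈0.550781; I≈-2.636719, D=e−e_prev≈0.738281; u=0·0.550781+1·(-2.636719)+1/4·0.738281≈-2.452148; next y=3/5·(-3.550781)+3/4·(-2.452148)≈-3.969580
n=3: y≈-3.969580, sp=-3, e=sp−y≈0.969580; I≈-1.667139, D=e−e_prev≈0.418799; u=0·0.969580+1·(-1.667139)+1/4·0.418799≈-1.562439; next y=3/5·(-3.969580)+3/4·(-1.562439)≈-3.553577
n=4: y≈-3.553577, sp=-3, e=sp−y≈0.553577; I≈-1.113561, D=e−e_prev≈-0.416003; u=0·0.553577+1·(-1.113561)+1/4·(-0.416003)≈-1.217562; next y=3/5·(-3.553577)+3/4·(-1.217562)≈-3.045318
n=5: y≈-3.045318, sp=-3, e=sp−y≈0.045318; I≈-1.068243, D=e−e_prev≈-0.508259; u=0·0.045318+1·(-1.068243)+1/4·(-0.508259)≈-1.195308; next y=3/5·(-3.045318)+3/4·(-1.195308)≈-2.723672
n=6: y≈-2.723672, sp=-3, e=sp−y≈-0.276328; I≈-1.344571, D=e−e_prev≈-0.321646; u=0·(-0.276328)+1·(-1.344571)+1/4·(-0.321646)≈-1.424983; next y=3/5·(-2.723672)+3/4·(-1.424983)≈-2.702940
n=7: y≈-2.702940, sp=-3, e=sp−y≈-0.297060; I≈-1.641631, D=e−e_prev≈-0.020732; u=0·(-0.297060)+1·(-1.641631)+1/4·(-0.020732)≈-1.646814; next y=3/5·(-2.702940)+3/4·(-1.646814)≈-2.856875
n=8: y≈-2.856875, sp=-3, e=sp−y≈-0.143125; I≈-1.784756, D=e−e_prev≈0.153934; u=0·(-0.143125)+1·(-1.784756)+1/4·0.153934≈-1.746273; next y=3/5·(-2.856875)+3/4·(-1.746273)≈-3.023829
n=9: y≈-3.023829, sp=-3, e=sp−y≈0.023829; I≈-1.760927, D=e−e_prev≈0.166955; u=0·0.023829+1·(-1.760927)+1/4·0.166955≈-1.719188; next y=3/5·(-3.023829)+3/4·(-1.719188)≈-3.103689
n=10: y≈-3.103689, sp=-3, e=sp−y≈0.103689; I≈-1.657238, D=e−e_prev≈0.079859; u=0·0.103689+1·(-1.657238)+1/4·0.079859≈-1.637273; next y=3/5·(-3.103689)+3/4·(-1.637273)≈-3.090168
n=11: y≈-3.090168, sp=-3, e=sp−y≈0.090168; I≈-1.567070, D=e−e_prev≈-0.013521; u=0·0.090168+1·(-1.567070)+1/4·(-0.013521)≈-1.570450; next y=3/5·(-3.090168)+3/4·(-1.570450)≈-3.031938
n=12: y≈-3.031938, sp=-3, e=sp−y≈0.031938; I≈-1.535131, D=e−e_prev≈-0.058230; u=0·0.031938+1·(-1.535131)+1/4·(-0.058230)≈-1.549689; next y=3/5·(-3.031938)+3/4·(-1.549689)≈-2.981430
n=13: y≈-2.981430, sp=-3, e=sp−y≈-0.018570; I≈-1.553702, D=e−e_prev≈-0.050509; u=0·(-0.018570)+1·(-1.553702)+1/4·(-0.050509)≈-1.566329; next y=3/5·(-2.981430)+3/4·(-1.566329)≈-2.963604

0 -3 -3.750 0.000
1 -3 -2.484 -2.813
2 -3 -2.452 -3.551
3 -3 -1.562 -3.970
4 -3 -1.218 -3.554
5 -3 -1.195 -3.045
6 -3 -1.425 -2.724
7 -3 -1.647 -2.703
8 -3 -1.746 -2.857
9 -3 -1.719 -3.024
10 -3 -1.637 -3.104
11 -3 -1.570 -3.090
12 -3 -1.550 -3.032
13 -3 -1.566 -2.981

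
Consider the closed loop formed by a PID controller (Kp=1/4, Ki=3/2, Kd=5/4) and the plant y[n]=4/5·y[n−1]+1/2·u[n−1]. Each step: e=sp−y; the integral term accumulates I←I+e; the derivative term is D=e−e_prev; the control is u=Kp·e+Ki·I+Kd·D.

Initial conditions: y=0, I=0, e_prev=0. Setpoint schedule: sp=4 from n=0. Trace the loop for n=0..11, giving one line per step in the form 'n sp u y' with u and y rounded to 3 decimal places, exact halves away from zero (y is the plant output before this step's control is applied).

0 4 12.000 0.000
1 4 -5.000 6.000
2 4 10.600 2.300
3 4 -5.995 7.140
4 4 8.622 2.715
5 4 -6.286 6.482
6 4 8.019 2.043
7 4 -5.397 5.644
8 4 8.120 1.816
9 4 -4.479 5.513
10 4 7.899 2.171
11 4 -4.081 5.686

(exact arithmetic carried between steps; '≈' marks a value shown rounded to 6 d.p. or computed from one; I and e_prev carry over from the previous line; the table rounds u and y to 3 d.p., halves away from zero)
n=0: y=0, sp=4, e=sp−y=4; I=4, D=e−e_prev=4; u=1/4·4+3/2·4+5/4·4=12; next y=4/5·0+1/2·12=6
n=1: y=6, sp=4, e=sp−y=-2; I=2, D=e−e_prev=-6; u=1/4·(-2)+3/2·2+5/4·(-6)=-5; next y=4/5·6+1/2·(-5)=2.3
n=2: y=2.3, sp=4, e=sp−y=1.7; I=3.7, D=e−e_prev=3.7; u=1/4·1.7+3/2·3.7+5/4·3.7=10.6; next y=4/5·2.3+1/2·10.6=7.14
n=3: y=7.14, sp=4, e=sp−y=-3.14; I=0.56, D=e−e_prev=-4.84; u=1/4·(-3.14)+3/2·0.56+5/4·(-4.84)=-5.995; next y=4/5·7.14+1/2·(-5.995)=2.7145
n=4: y=2.7145, sp=4, e=sp−y=1.2855; I=1.8455, D=e−e_prev=4.4255; u=1/4·1.2855+3/2·1.8455+5/4·4.4255=8.6215; next y=4/5·2.7145+1/2·8.6215=6.48235
n=5: y=6.48235, sp=4, e=sp−y=-2.48235; I=-0.63685, D=e−e_prev=-3.76785; u=1/4·(-2.48235)+3/2·(-0.63685)+5/4·(-3.76785)=-6.285675; next y=4/5·6.48235+1/2·(-6.285675)≈2.043043
n=6: y≈2.043043, sp=4, e=sp−y≈1.956958; I≈1.320108, D=e−e_prev≈4.439308; u=1/4·1.956958+3/2·1.320108+5/4·4.439308≈8.018535; next y=4/5·2.043043+1/2·8.018535≈5.643702
n=7: y≈5.643702, sp=4, e=sp−y≈-1.643702; I≈-0.323594, D=e−e_prev≈-3.600659; u=1/4·(-1.643702)+3/2·(-0.323594)+5/4·(-3.600659)≈-5.397140; next y=4/5·5.643702+1/2·(-5.397140)≈1.816391
n=8: y≈1.816391, sp=4, e=sp−y≈2.183609; I≈1.860015, D=e−e_prev≈3.827310; u=1/4·2.183609+3/2·1.860015+5/4·3.827310≈8.120062; next y=4/5·1.816391+1/2·8.120062≈5.513144
n=9: y≈5.513144, sp=4, e=sp−y≈-1.513144; I≈0.346871, D=e−e_prev≈-3.696753; u=1/4·(-1.513144)+3/2·0.346871+5/4·(-3.696753)≈-4.478921; next y=4/5·5.513144+1/2·(-4.478921)≈2.171055
n=10: y≈2.171055, sp=4, e=sp−y≈1.828945; I≈2.175816, D=e−e_prev≈3.342089; u=1/4·1.828945+3/2·2.175816+5/4·3.342089≈7.898572; next y=4/5·2.171055+1/2·7.898572≈5.686130
n=11: y≈5.686130, sp=4, e=sp−y≈-1.686130; I≈0.489686, D=e−e_prev≈-3.515075; u=1/4·(-1.686130)+3/2·0.489686+5/4·(-3.515075)≈-4.080847; next y=4/5·5.686130+1/2·(-4.080847)≈2.508480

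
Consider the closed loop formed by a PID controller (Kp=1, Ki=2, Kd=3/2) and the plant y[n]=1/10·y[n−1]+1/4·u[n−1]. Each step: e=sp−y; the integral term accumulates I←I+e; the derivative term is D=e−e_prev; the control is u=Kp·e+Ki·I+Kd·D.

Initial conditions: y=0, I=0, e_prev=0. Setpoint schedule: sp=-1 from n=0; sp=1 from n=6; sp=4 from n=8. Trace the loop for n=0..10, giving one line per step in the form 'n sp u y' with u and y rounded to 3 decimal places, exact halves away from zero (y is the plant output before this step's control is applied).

0 -1 -4.500 0.000
1 -1 0.063 -1.125
2 -1 -6.002 -0.097
3 -1 0.094 -1.510
4 -1 -7.227 -0.128
5 -1 0.716 -1.820
6 1 0.642 -0.003
7 1 1.638 0.160
8 4 15.869 0.426
9 4 2.787 4.010
10 4 21.248 1.098

(exact arithmetic carried between steps; '≈' marks a value shown rounded to 6 d.p. or computed from one; I and e_prev carry over from the previous line; the table rounds u and y to 3 d.p., halves away from zero)
n=0: y=0, sp=-1, e=sp−y=-1; I=-1, D=e−e_prev=-1; u=1·(-1)+2·(-1)+3/2·(-1)=-4.5; next y=1/10·0+1/4·(-4.5)=-1.125
n=1: y=-1.125, sp=-1, e=sp−y=0.125; I=-0.875, D=e−e_prev=1.125; u=1·0.125+2·(-0.875)+3/2·1.125=0.0625; next y=1/10·(-1.125)+1/4·0.0625=-0.096875
n=2: y=-0.096875, sp=-1, e=sp−y=-0.903125; I=-1.778125, D=e−e_prev=-1.028125; u=1·(-0.903125)+2·(-1.778125)+3/2·(-1.028125)≈-6.001563; next y=1/10·(-0.096875)+1/4·(-6.001563)≈-1.510078
n=3: y≈-1.510078, sp=-1, e=sp−y≈0.510078; I≈-1.268047, D=e−e_prev≈1.413203; u=1·0.510078+2·(-1.268047)+3/2·1.413203≈0.093789; next y=1/10·(-1.510078)+1/4·0.093789≈-0.127561
n=4: y≈-0.127561, sp=-1, e=sp−y≈-0.872439; I≈-2.140486, D=e−e_prev≈-1.382518; u=1·(-0.872439)+2·(-2.140486)+3/2·(-1.382518)≈-7.227188; next y=1/10·(-0.127561)+1/4·(-7.227188)≈-1.819553
n=5: y≈-1.819553, sp=-1, e=sp−y≈0.819553; I≈-1.320933, D=e−e_prev≈1.691993; u=1·0.819553+2·(-1.320933)+3/2·1.691993≈0.715676; next y=1/10·(-1.819553)+1/4·0.715676≈-0.003036
n=6: y≈-0.003036, sp=1, e=sp−y≈1.003036; I≈-0.317897, D=e−e_prev≈0.183483; u=1·1.003036+2·(-0.317897)+3/2·0.183483≈0.642468; next y=1/10·(-0.003036)+1/4·0.642468≈0.160313
n=7: y≈0.160313, sp=1, e=sp−y≈0.839687; I≈0.521790, D=e−e_prev≈-0.163350; u=1·0.839687+2·0.521790+3/2·(-0.163350)≈1.638242; next y=1/10·0.160313+1/4·1.638242≈0.425592
n=8: y≈0.425592, sp=4, e=sp−y≈3.574408; I≈4.096198, D=e−e_prev≈2.734721; u=1·3.574408+2·4.096198+3/2·2.734721≈15.868886; next y=1/10·0.425592+1/4·15.868886≈4.009781
n=9: y≈4.009781, sp=4, e=sp−y≈-0.009781; I≈4.086417, D=e−e_prev≈-3.584189; u=1·(-0.009781)+2·4.086417+3/2·(-3.584189)≈2.786770; next y=1/10·4.009781+1/4·2.786770≈1.097671
n=10: y≈1.097671, sp=4, e=sp−y≈2.902329; I≈6.988747, D=e−e_prev≈2.912110; u=1·2.902329+2·6.988747+3/2·2.912110≈21.247988; next y=1/10·1.097671+1/4·21.247988≈5.421764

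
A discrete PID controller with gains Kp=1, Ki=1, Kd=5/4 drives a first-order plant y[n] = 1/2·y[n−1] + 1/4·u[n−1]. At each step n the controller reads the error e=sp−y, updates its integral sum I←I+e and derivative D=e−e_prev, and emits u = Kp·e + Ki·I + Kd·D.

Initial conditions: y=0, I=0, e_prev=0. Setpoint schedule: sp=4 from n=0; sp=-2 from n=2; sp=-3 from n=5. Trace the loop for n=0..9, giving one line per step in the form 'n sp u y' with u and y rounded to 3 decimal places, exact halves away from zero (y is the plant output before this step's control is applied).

(exact arithmetic carried between steps; '≈' marks a value shown rounded to 6 d.p. or computed from one; I and e_prev carry over from the previous line; the table rounds u and y to 3 d.p., halves away from zero)
n=0: y=0, sp=4, e=sp−y=4; I=4, D=e−e_prev=4; u=1·4+1·4+5/4·4=13; next y=1/2·0+1/4·13=3.25
n=1: y=3.25, sp=4, e=sp−y=0.75; I=4.75, D=e−e_prev=-3.25; u=1·0.75+1·4.75+5/4·(-3.25)=1.4375; next y=1/2·3.25+1/4·1.4375=1.984375
n=2: y=1.984375, sp=-2, e=sp−y=-3.984375; I=0.765625, D=e−e_prev=-4.734375; u=1·(-3.984375)+1·0.765625+5/4·(-4.734375)≈-9.136719; next y=1/2·1.984375+1/4·(-9.136719)≈-1.291992
n=3: y≈-1.291992, sp=-2, e=sp−y≈-0.708008; I≈0.057617, D=e−e_prev≈3.276367; u=1·(-0.708008)+1·0.057617+5/4·3.276367≈3.445068; next y=1/2·(-1.291992)+1/4·3.445068≈0.215271
n=4: y≈0.215271, sp=-2, e=sp−y≈-2.215271; I≈-2.157654, D=e−e_prev≈-1.507263; u=1·(-2.215271)+1·(-2.157654)+5/4·(-1.507263)≈-6.257004; next y=1/2·0.215271+1/4·(-6.257004)≈-1.456615
n=5: y≈-1.456615, sp=-3, e=sp−y≈-1.543385; I≈-3.701038, D=e−e_prev≈0.671886; u=1·(-1.543385)+1·(-3.701038)+5/4·0.671886≈-4.404565; next y=1/2·(-1.456615)+1/4·(-4.404565)≈-1.829449
n=6: y≈-1.829449, sp=-3, e=sp−y≈-1.170551; I≈-4.871589, D=e−e_prev≈0.372833; u=1·(-1.170551)+1·(-4.871589)+5/4·0.372833≈-5.576099; next y=1/2·(-1.829449)+1/4·(-5.576099)≈-2.308749
n=7: y≈-2.308749, sp=-3, e=sp−y≈-0.691251; I≈-5.562840, D=e−e_prev≈0.479300; u=1·(-0.691251)+1·(-5.562840)+5/4·0.479300≈-5.654966; next y=1/2·(-2.308749)+1/4·(-5.654966)≈-2.568116
n=8: y≈-2.568116, sp=-3, e=sp−y≈-0.431884; I≈-5.994724, D=e−e_prev≈0.259367; u=1·(-0.431884)+1·(-5.994724)+5/4·0.259367≈-6.102400; next y=1/2·(-2.568116)+1/4·(-6.102400)≈-2.809658
n=9: y≈-2.809658, sp=-3, e=sp−y≈-0.190342; I≈-6.185066, D=e−e_prev≈0.241542; u=1·(-0.190342)+1·(-6.185066)+5/4·0.241542≈-6.073481; next y=1/2·(-2.809658)+1/4·(-6.073481)≈-2.923199

0 4 13.000 0.000
1 4 1.438 3.250
2 -2 -9.137 1.984
3 -2 3.445 -1.292
4 -2 -6.257 0.215
5 -3 -4.405 -1.457
6 -3 -5.576 -1.829
7 -3 -5.655 -2.309
8 -3 -6.102 -2.568
9 -3 -6.073 -2.810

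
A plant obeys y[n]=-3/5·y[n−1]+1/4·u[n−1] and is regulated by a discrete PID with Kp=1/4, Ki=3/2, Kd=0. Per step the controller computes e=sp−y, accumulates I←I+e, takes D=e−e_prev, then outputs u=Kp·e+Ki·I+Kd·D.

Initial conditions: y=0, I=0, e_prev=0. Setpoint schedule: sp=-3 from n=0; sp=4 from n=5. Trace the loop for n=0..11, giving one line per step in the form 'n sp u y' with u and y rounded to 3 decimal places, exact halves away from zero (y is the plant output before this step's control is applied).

(exact arithmetic carried between steps; '≈' marks a value shown rounded to 6 d.p. or computed from one; I and e_prev carry over from the previous line; the table rounds u and y to 3 d.p., halves away from zero)
n=0: y=0, sp=-3, e=sp−y=-3; I=-3, D=e−e_prev=-3; u=1/4·(-3)+3/2·(-3)+0·(-3)=-5.25; next y=-3/5·0+1/4·(-5.25)=-1.3125
n=1: y=-1.3125, sp=-3, e=sp−y=-1.6875; I=-4.6875, D=e−e_prev=1.3125; u=1/4·(-1.6875)+3/2·(-4.6875)+0·1.3125=-7.453125; next y=-3/5·(-1.3125)+1/4·(-7.453125)≈-1.075781
n=2: y≈-1.075781, sp=-3, e=sp−y≈-1.924219; I≈-6.611719, D=e−e_prev≈-0.236719; u=1/4·(-1.924219)+3/2·(-6.611719)+0·(-0.236719)≈-10.398633; next y=-3/5·(-1.075781)+1/4·(-10.398633)≈-1.954189
n=3: y≈-1.954189, sp=-3, e=sp−y≈-1.045811; I≈-7.657529, D=e−e_prev≈0.878408; u=1/4·(-1.045811)+3/2·(-7.657529)+0·0.878408≈-11.747747; next y=-3/5·(-1.954189)+1/4·(-11.747747)≈-1.764423
n=4: y≈-1.764423, sp=-3, e=sp−y≈-1.235577; I≈-8.893106, D=e−e_prev≈-0.189766; u=1/4·(-1.235577)+3/2·(-8.893106)+0·(-0.189766)≈-13.648554; next y=-3/5·(-1.764423)+1/4·(-13.648554)≈-2.353485
n=5: y≈-2.353485, sp=4, e=sp−y≈6.353485; I≈-2.539622, D=e−e_prev≈7.589062; u=1/4·6.353485+3/2·(-2.539622)+0·7.589062≈-2.221061; next y=-3/5·(-2.353485)+1/4·(-2.221061)≈0.856825
n=6: y≈0.856825, sp=4, e=sp−y≈3.143175; I≈0.603553, D=e−e_prev≈-3.210310; u=1/4·3.143175+3/2·0.603553+0·(-3.210310)≈1.691123; next y=-3/5·0.856825+1/4·1.691123≈-0.091315
n=7: y≈-0.091315, sp=4, e=sp−y≈4.091315; I≈4.694867, D=e−e_prev≈0.948140; u=1/4·4.091315+3/2·4.694867+0·0.948140≈8.065130; next y=-3/5·(-0.091315)+1/4·8.065130≈2.071071
n=8: y≈2.071071, sp=4, e=sp−y≈1.928929; I≈6.623796, D=e−e_prev≈-2.162386; u=1/4·1.928929+3/2·6.623796+0·(-2.162386)≈10.417927; next y=-3/5·2.071071+1/4·10.417927≈1.361839
n=9: y≈1.361839, sp=4, e=sp−y≈2.638161; I≈9.261957, D=e−e_prev≈0.709232; u=1/4·2.638161+3/2·9.261957+0·0.709232≈14.552476; next y=-3/5·1.361839+1/4·14.552476≈2.821016
n=10: y≈2.821016, sp=4, e=sp−y≈1.178984; I≈10.440942, D=e−e_prev≈-1.459177; u=1/4·1.178984+3/2·10.440942+0·(-1.459177)≈15.956159; next y=-3/5·2.821016+1/4·15.956159≈2.296430
n=11: y≈2.296430, sp=4, e=sp−y≈1.703570; I≈12.144511, D=e−e_prev≈0.524585; u=1/4·1.703570+3/2·12.144511+0·0.524585≈18.642660; next y=-3/5·2.296430+1/4·18.642660≈3.282807

0 -3 -5.250 0.000
1 -3 -7.453 -1.313
2 -3 -10.399 -1.076
3 -3 -11.748 -1.954
4 -3 -13.649 -1.764
5 4 -2.221 -2.353
6 4 1.691 0.857
7 4 8.065 -0.091
8 4 10.418 2.071
9 4 14.552 1.362
10 4 15.956 2.821
11 4 18.643 2.296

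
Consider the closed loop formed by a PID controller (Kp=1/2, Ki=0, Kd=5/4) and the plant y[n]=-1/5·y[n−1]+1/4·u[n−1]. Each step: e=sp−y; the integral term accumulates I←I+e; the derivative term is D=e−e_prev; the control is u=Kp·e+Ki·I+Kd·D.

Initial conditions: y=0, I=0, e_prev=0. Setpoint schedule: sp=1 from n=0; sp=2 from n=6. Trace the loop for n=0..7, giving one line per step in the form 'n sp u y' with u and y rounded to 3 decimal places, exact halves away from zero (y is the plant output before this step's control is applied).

(exact arithmetic carried between steps; '≈' marks a value shown rounded to 6 d.p. or computed from one; I and e_prev carry over from the previous line; the table rounds u and y to 3 d.p., halves away from zero)
n=0: y=0, sp=1, e=sp−y=1; I=1, D=e−e_prev=1; u=1/2·1+0·1+5/4·1=1.75; next y=-1/5·0+1/4·1.75=0.4375
n=1: y=0.4375, sp=1, e=sp−y=0.5625; I=1.5625, D=e−e_prev=-0.4375; u=1/2·0.5625+0·1.5625+5/4·(-0.4375)=-0.265625; next y=-1/5·0.4375+1/4·(-0.265625)≈-0.153906
n=2: y≈-0.153906, sp=1, e=sp−y≈1.153906; I≈2.716406, D=e−e_prev≈0.591406; u=1/2·1.153906+0·2.716406+5/4·0.591406≈1.316211; next y=-1/5·(-0.153906)+1/4·1.316211≈0.359834
n=3: y≈0.359834, sp=1, e=sp−y≈0.640166; I≈3.356572, D=e−e_prev≈-0.513740; u=1/2·0.640166+0·3.356572+5/4·(-0.513740)≈-0.322092; next y=-1/5·0.359834+1/4·(-0.322092)≈-0.152490
n=4: y≈-0.152490, sp=1, e=sp−y≈1.152490; I≈4.509062, D=e−e_prev≈0.512324; u=1/2·1.152490+0·4.509062+5/4·0.512324≈1.216650; next y=-1/5·(-0.152490)+1/4·1.216650≈0.334660
n=5: y≈0.334660, sp=1, e=sp−y≈0.665340; I≈5.174402, D=e−e_prev≈-0.487150; u=1/2·0.665340+0·5.174402+5/4·(-0.487150)≈-0.276268; next y=-1/5·0.334660+1/4·(-0.276268)≈-0.135999
n=6: y≈-0.135999, sp=2, e=sp−y≈2.135999; I≈7.310401, D=e−e_prev≈1.470660; u=1/2·2.135999+0·7.310401+5/4·1.470660≈2.906324; next y=-1/5·(-0.135999)+1/4·2.906324≈0.753781
n=7: y≈0.753781, sp=2, e=sp−y≈1.246219; I≈8.556620, D=e−e_prev≈-0.889780; u=1/2·1.246219+0·8.556620+5/4·(-0.889780)≈-0.489115; next y=-1/5·0.753781+1/4·(-0.489115)≈-0.273035

0 1 1.750 0.000
1 1 -0.266 0.438
2 1 1.316 -0.154
3 1 -0.322 0.360
4 1 1.217 -0.152
5 1 -0.276 0.335
6 2 2.906 -0.136
7 2 -0.489 0.754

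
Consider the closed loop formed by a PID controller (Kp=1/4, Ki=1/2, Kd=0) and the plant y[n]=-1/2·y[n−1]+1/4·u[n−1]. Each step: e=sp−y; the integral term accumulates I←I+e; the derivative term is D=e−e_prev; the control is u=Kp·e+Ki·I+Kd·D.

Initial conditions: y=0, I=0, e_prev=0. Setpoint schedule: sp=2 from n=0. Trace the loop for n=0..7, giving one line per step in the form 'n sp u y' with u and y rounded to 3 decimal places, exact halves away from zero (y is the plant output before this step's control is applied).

(exact arithmetic carried between steps; '≈' marks a value shown rounded to 6 d.p. or computed from one; I and e_prev carry over from the previous line; the table rounds u and y to 3 d.p., halves away from zero)
n=0: y=0, sp=2, e=sp−y=2; I=2, D=e−e_prev=2; u=1/4·2+1/2·2+0·2=1.5; next y=-1/2·0+1/4·1.5=0.375
n=1: y=0.375, sp=2, e=sp−y=1.625; I=3.625, D=e−e_prev=-0.375; u=1/4·1.625+1/2·3.625+0·(-0.375)=2.21875; next y=-1/2·0.375+1/4·2.21875≈0.367188
n=2: y≈0.367188, sp=2, e=sp−y≈1.632813; I≈5.257813, D=e−e_prev≈0.007813; u=1/4·1.632813+1/2·5.257813+0·0.007813≈3.037109; next y=-1/2·0.367188+1/4·3.037109≈0.575684
n=3: y≈0.575684, sp=2, e=sp−y≈1.424316; I≈6.682129, D=e−e_prev≈-0.208496; u=1/4·1.424316+1/2·6.682129+0·(-0.208496)≈3.697144; next y=-1/2·0.575684+1/4·3.697144≈0.636444
n=4: y≈0.636444, sp=2, e=sp−y≈1.363556; I≈8.045685, D=e−e_prev≈-0.060760; u=1/4·1.363556+1/2·8.045685+0·(-0.060760)≈4.363731; next y=-1/2·0.636444+1/4·4.363731≈0.772711
n=5: y≈0.772711, sp=2, e=sp−y≈1.227289; I≈9.272974, D=e−e_prev≈-0.136267; u=1/4·1.227289+1/2·9.272974+0·(-0.136267)≈4.943309; next y=-1/2·0.772711+1/4·4.943309≈0.849472
n=6: y≈0.849472, sp=2, e=sp−y≈1.150528; I≈10.423502, D=e−e_prev≈-0.076761; u=1/4·1.150528+1/2·10.423502+0·(-0.076761)≈5.499383; next y=-1/2·0.849472+1/4·5.499383≈0.950110
n=7: y≈0.950110, sp=2, e=sp−y≈1.049890; I≈11.473392, D=e−e_prev≈-0.100638; u=1/4·1.049890+1/2·11.473392+0·(-0.100638)≈5.999169; next y=-1/2·0.950110+1/4·5.999169≈1.024737

0 2 1.500 0.000
1 2 2.219 0.375
2 2 3.037 0.367
3 2 3.697 0.576
4 2 4.364 0.636
5 2 4.943 0.773
6 2 5.499 0.849
7 2 5.999 0.950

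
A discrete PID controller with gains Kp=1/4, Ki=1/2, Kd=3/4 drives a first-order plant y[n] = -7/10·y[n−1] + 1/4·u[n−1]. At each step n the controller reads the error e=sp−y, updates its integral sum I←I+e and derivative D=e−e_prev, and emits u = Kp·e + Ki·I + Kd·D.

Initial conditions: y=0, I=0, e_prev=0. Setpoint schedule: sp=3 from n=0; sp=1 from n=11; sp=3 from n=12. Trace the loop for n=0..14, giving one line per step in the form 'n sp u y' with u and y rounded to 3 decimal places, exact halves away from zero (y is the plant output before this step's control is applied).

(exact arithmetic carried between steps; '≈' marks a value shown rounded to 6 d.p. or computed from one; I and e_prev carry over from the previous line; the table rounds u and y to 3 d.p., halves away from zero)
n=0: y=0, sp=3, e=sp−y=3; I=3, D=e−e_prev=3; u=1/4·3+1/2·3+3/4·3=4.5; next y=-7/10·0+1/4·4.5=1.125
n=1: y=1.125, sp=3, e=sp−y=1.875; I=4.875, D=e−e_prev=-1.125; u=1/4·1.875+1/2·4.875+3/4·(-1.125)=2.0625; next y=-7/10·1.125+1/4·2.0625=-0.271875
n=2: y=-0.271875, sp=3, e=sp−y=3.271875; I=8.146875, D=e−e_prev=1.396875; u=1/4·3.271875+1/2·8.146875+3/4·1.396875≈5.939063; next y=-7/10·(-0.271875)+1/4·5.939063≈1.675078
n=3: y≈1.675078, sp=3, e=sp−y≈1.324922; I≈9.471797, D=e−e_prev≈-1.946953; u=1/4·1.324922+1/2·9.471797+3/4·(-1.946953)≈3.606914; next y=-7/10·1.675078+1/4·3.606914≈-0.270826
n=4: y≈-0.270826, sp=3, e=sp−y≈3.270826; I≈12.742623, D=e−e_prev≈1.945904; u=1/4·3.270826+1/2·12.742623+3/4·1.945904≈8.648446; next y=-7/10·(-0.270826)+1/4·8.648446≈2.351690
n=5: y≈2.351690, sp=3, e=sp−y≈0.648310; I≈13.390933, D=e−e_prev≈-2.622516; u=1/4·0.648310+1/2·13.390933+3/4·(-2.622516)≈4.890657; next y=-7/10·2.351690+1/4·4.890657≈-0.423519
n=6: y≈-0.423519, sp=3, e=sp−y≈3.423519; I≈16.814452, D=e−e_prev≈2.775209; u=1/4·3.423519+1/2·16.814452+3/4·2.775209≈11.344512; next y=-7/10·(-0.423519)+1/4·11.344512≈3.132591
n=7: y≈3.132591, sp=3, e=sp−y≈-0.132591; I≈16.681861, D=e−e_prev≈-3.556110; u=1/4·(-0.132591)+1/2·16.681861+3/4·(-3.556110)≈5.640700; next y=-7/10·3.132591+1/4·5.640700≈-0.782639
n=8: y≈-0.782639, sp=3, e=sp−y≈3.782639; I≈20.464499, D=e−e_prev≈3.915230; u=1/4·3.782639+1/2·20.464499+3/4·3.915230≈14.114332; next y=-7/10·(-0.782639)+1/4·14.114332≈4.076430
n=9: y≈4.076430, sp=3, e=sp−y≈-1.076430; I≈19.388069, D=e−e_prev≈-4.859069; u=1/4·(-1.076430)+1/2·19.388069+3/4·(-4.859069)≈5.780626; next y=-7/10·4.076430+1/4·5.780626≈-1.408345
n=10: y≈-1.408345, sp=3, e=sp−y≈4.408345; I≈23.796414, D=e−e_prev≈5.484775; u=1/4·4.408345+1/2·23.796414+3/4·5.484775≈17.113874; next y=-7/10·(-1.408345)+1/4·17.113874≈5.264310
n=11: y≈5.264310, sp=1, e=sp−y≈-4.264310; I≈19.532104, D=e−e_prev≈-8.672654; u=1/4·(-4.264310)+1/2·19.532104+3/4·(-8.672654)≈2.195484; next y=-7/10·5.264310+1/4·2.195484≈-3.136146
n=12: y≈-3.136146, sp=3, e=sp−y≈6.136146; I≈25.668250, D=e−e_prev≈10.400455; u=1/4·6.136146+1/2·25.668250+3/4·10.400455≈22.168503; next y=-7/10·(-3.136146)+1/4·22.168503≈7.737428
n=13: y≈7.737428, sp=3, e=sp−y≈-4.737428; I≈20.930822, D=e−e_prev≈-10.873574; u=1/4·(-4.737428)+1/2·20.930822+3/4·(-10.873574)≈1.125874; next y=-7/10·7.737428+1/4·1.125874≈-5.134731
n=14: y≈-5.134731, sp=3, e=sp−y≈8.134731; I≈29.065553, D=e−e_prev≈12.872159; u=1/4·8.134731+1/2·29.065553+3/4·12.872159≈26.220578; next y=-7/10·(-5.134731)+1/4·26.220578≈10.149456

0 3 4.500 0.000
1 3 2.063 1.125
2 3 5.939 -0.272
3 3 3.607 1.675
4 3 8.648 -0.271
5 3 4.891 2.352
6 3 11.345 -0.424
7 3 5.641 3.133
8 3 14.114 -0.783
9 3 5.781 4.076
10 3 17.114 -1.408
11 1 2.195 5.264
12 3 22.169 -3.136
13 3 1.126 7.737
14 3 26.221 -5.135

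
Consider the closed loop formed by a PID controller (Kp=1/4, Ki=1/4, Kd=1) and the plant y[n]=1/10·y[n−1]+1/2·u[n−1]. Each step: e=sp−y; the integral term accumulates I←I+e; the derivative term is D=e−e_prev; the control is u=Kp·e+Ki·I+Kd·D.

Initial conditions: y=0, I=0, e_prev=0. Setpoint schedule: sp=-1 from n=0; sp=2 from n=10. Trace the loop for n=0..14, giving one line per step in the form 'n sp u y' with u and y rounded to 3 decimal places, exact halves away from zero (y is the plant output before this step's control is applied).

(exact arithmetic carried between steps; '≈' marks a value shown rounded to 6 d.p. or computed from one; I and e_prev carry over from the previous line; the table rounds u and y to 3 d.p., halves away from zero)
n=0: y=0, sp=-1, e=sp−y=-1; I=-1, D=e−e_prev=-1; u=1/4·(-1)+1/4·(-1)+1·(-1)=-1.5; next y=1/10·0+1/2·(-1.5)=-0.75
n=1: y=-0.75, sp=-1, e=sp−y=-0.25; I=-1.25, D=e−e_prev=0.75; u=1/4·(-0.25)+1/4·(-1.25)+1·0.75=0.375; next y=1/10·(-0.75)+1/2·0.375=0.1125
n=2: y=0.1125, sp=-1, e=sp−y=-1.1125; I=-2.3625, D=e−e_prev=-0.8625; u=1/4·(-1.1125)+1/4·(-2.3625)+1·(-0.8625)=-1.73125; next y=1/10·0.1125+1/2·(-1.73125)=-0.854375
n=3: y=-0.854375, sp=-1, e=sp−y=-0.145625; I=-2.508125, D=e−e_prev=0.966875; u=1/4·(-0.145625)+1/4·(-2.508125)+1·0.966875≈0.303438; next y=1/10·(-0.854375)+1/2·0.303438≈0.066281
n=4: y≈0.066281, sp=-1, e=sp−y≈-1.066281; I≈-3.574406, D=e−e_prev≈-0.920656; u=1/4·(-1.066281)+1/4·(-3.574406)+1·(-0.920656)≈-2.080828; next y=1/10·0.066281+1/2·(-2.080828)≈-1.033786
n=5: y≈-1.033786, sp=-1, e=sp−y≈0.033786; I≈-3.540620, D=e−e_prev≈1.100067; u=1/4·0.033786+1/4·(-3.540620)+1·1.100067≈0.223359; next y=1/10·(-1.033786)+1/2·0.223359≈0.008301
n=6: y≈0.008301, sp=-1, e=sp−y≈-1.008301; I≈-4.548921, D=e−e_prev≈-1.042087; u=1/4·(-1.008301)+1/4·(-4.548921)+1·(-1.042087)≈-2.431392; next y=1/10·0.008301+1/2·(-2.431392)≈-1.214866
n=7: y≈-1.214866, sp=-1, e=sp−y≈0.214866; I≈-4.334055, D=e−e_prev≈1.223167; u=1/4·0.214866+1/4·(-4.334055)+1·1.223167≈0.193369; next y=1/10·(-1.214866)+1/2·0.193369≈-0.024802
n=8: y≈-0.024802, sp=-1, e=sp−y≈-0.975198; I≈-5.309253, D=e−e_prev≈-1.190064; u=1/4·(-0.975198)+1/4·(-5.309253)+1·(-1.190064)≈-2.761177; next y=1/10·(-0.024802)+1/2·(-2.761177)≈-1.383069
n=9: y≈-1.383069, sp=-1, e=sp−y≈0.383069; I≈-4.926185, D=e−e_prev≈1.358267; u=1/4·0.383069+1/4·(-4.926185)+1·1.358267≈0.222488; next y=1/10·(-1.383069)+1/2·0.222488≈-0.027063
n=10: y≈-0.027063, sp=2, e=sp−y≈2.027063; I≈-2.899122, D=e−e_prev≈1.643994; u=1/4·2.027063+1/4·(-2.899122)+1·1.643994≈1.425980; next y=1/10·(-0.027063)+1/2·1.425980≈0.710284
n=11: y≈0.710284, sp=2, e=sp−y≈1.289716; I≈-1.609405, D=e−e_prev≈-0.737347; u=1/4·1.289716+1/4·(-1.609405)+1·(-0.737347)≈-0.817269; next y=1/10·0.710284+1/2·(-0.817269)≈-0.337606
n=12: y≈-0.337606, sp=2, e=sp−y≈2.337606; I≈0.728201, D=e−e_prev≈1.047890; u=1/4·2.337606+1/4·0.728201+1·1.047890≈1.814341; next y=1/10·(-0.337606)+1/2·1.814341≈0.873410
n=13: y≈0.873410, sp=2, e=sp−y≈1.126590; I≈1.854791, D=e−e_prev≈-1.211016; u=1/4·1.126590+1/4·1.854791+1·(-1.211016)≈-0.465671; next y=1/10·0.873410+1/2·(-0.465671)≈-0.145494
n=14: y≈-0.145494, sp=2, e=sp−y≈2.145494; I≈4.000285, D=e−e_prev≈1.018904; u=1/4·2.145494+1/4·4.000285+1·1.018904≈2.555349; next y=1/10·(-0.145494)+1/2·2.555349≈1.263125

0 -1 -1.500 0.000
1 -1 0.375 -0.750
2 -1 -1.731 0.113
3 -1 0.303 -0.854
4 -1 -2.081 0.066
5 -1 0.223 -1.034
6 -1 -2.431 0.008
7 -1 0.193 -1.215
8 -1 -2.761 -0.025
9 -1 0.222 -1.383
10 2 1.426 -0.027
11 2 -0.817 0.710
12 2 1.814 -0.338
13 2 -0.466 0.873
14 2 2.555 -0.145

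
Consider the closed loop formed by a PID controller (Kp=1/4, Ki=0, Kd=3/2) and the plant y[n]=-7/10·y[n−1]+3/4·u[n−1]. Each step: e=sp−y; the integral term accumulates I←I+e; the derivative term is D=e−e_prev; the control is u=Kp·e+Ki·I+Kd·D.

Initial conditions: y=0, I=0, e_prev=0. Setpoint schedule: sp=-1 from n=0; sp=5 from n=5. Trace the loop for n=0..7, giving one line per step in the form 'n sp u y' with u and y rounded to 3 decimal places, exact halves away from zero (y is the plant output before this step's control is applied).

0 -1 -1.750 0.000
1 -1 2.047 -1.313
2 -1 -6.513 2.454
3 -1 14.985 -6.603
4 -1 -37.910 15.861
5 5 103.228 -39.535
6 5 -241.970 105.095
7 5 605.220 -255.044

(exact arithmetic carried between steps; '≈' marks a value shown rounded to 6 d.p. or computed from one; I and e_prev carry over from the previous line; the table rounds u and y to 3 d.p., halves away from zero)
n=0: y=0, sp=-1, e=sp−y=-1; I=-1, D=e−e_prev=-1; u=1/4·(-1)+0·(-1)+3/2·(-1)=-1.75; next y=-7/10·0+3/4·(-1.75)=-1.3125
n=1: y=-1.3125, sp=-1, e=sp−y=0.3125; I=-0.6875, D=e−e_prev=1.3125; u=1/4·0.3125+0·(-0.6875)+3/2·1.3125=2.046875; next y=-7/10·(-1.3125)+3/4·2.046875≈2.453906
n=2: y≈2.453906, sp=-1, e=sp−y≈-3.453906; I≈-4.141406, D=e−e_prev≈-3.766406; u=1/4·(-3.453906)+0·(-4.141406)+3/2·(-3.766406)≈-6.513086; next y=-7/10·2.453906+3/4·(-6.513086)≈-6.602549
n=3: y≈-6.602549, sp=-1, e=sp−y≈5.602549; I≈1.461143, D=e−e_prev≈9.056455; u=1/4·5.602549+0·1.461143+3/2·9.056455≈14.985320; next y=-7/10·(-6.602549)+3/4·14.985320≈15.860774
n=4: y≈15.860774, sp=-1, e=sp−y≈-16.860774; I≈-15.399631, D=e−e_prev≈-22.463323; u=1/4·(-16.860774)+0·(-15.399631)+3/2·(-22.463323)≈-37.910178; next y=-7/10·15.860774+3/4·(-37.910178)≈-39.535175
n=5: y≈-39.535175, sp=5, e=sp−y≈44.535175; I≈29.135544, D=e−e_prev≈61.395949; u=1/4·44.535175+0·29.135544+3/2·61.395949≈103.227718; next y=-7/10·(-39.535175)+3/4·103.227718≈105.095411
n=6: y≈105.095411, sp=5, e=sp−y≈-100.095411; I≈-70.959867, D=e−e_prev≈-144.630586; u=1/4·(-100.095411)+0·(-70.959867)+3/2·(-144.630586)≈-241.969732; next y=-7/10·105.095411+3/4·(-241.969732)≈-255.044087
n=7: y≈-255.044087, sp=5, e=sp−y≈260.044087; I≈189.084219, D=e−e_prev≈360.139497; u=1/4·260.044087+0·189.084219+3/2·360.139497≈605.220268; next y=-7/10·(-255.044087)+3/4·605.220268≈632.446061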